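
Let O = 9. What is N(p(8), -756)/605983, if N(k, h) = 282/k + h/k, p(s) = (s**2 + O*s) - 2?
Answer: -237/40600861 ≈ -5.8373e-6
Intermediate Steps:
p(s) = -2 + s**2 + 9*s (p(s) = (s**2 + 9*s) - 2 = -2 + s**2 + 9*s)
N(p(8), -756)/605983 = ((282 - 756)/(-2 + 8**2 + 9*8))/605983 = (-474/(-2 + 64 + 72))*(1/605983) = (-474/134)*(1/605983) = ((1/134)*(-474))*(1/605983) = -237/67*1/605983 = -237/40600861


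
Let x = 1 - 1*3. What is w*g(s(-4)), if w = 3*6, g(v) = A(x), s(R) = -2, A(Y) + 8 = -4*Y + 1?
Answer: 18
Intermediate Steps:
x = -2 (x = 1 - 3 = -2)
A(Y) = -7 - 4*Y (A(Y) = -8 + (-4*Y + 1) = -8 + (1 - 4*Y) = -7 - 4*Y)
g(v) = 1 (g(v) = -7 - 4*(-2) = -7 + 8 = 1)
w = 18
w*g(s(-4)) = 18*1 = 18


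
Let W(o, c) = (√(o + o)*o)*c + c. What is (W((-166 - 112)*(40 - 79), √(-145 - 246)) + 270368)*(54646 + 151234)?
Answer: 55663363840 + 205880*I*√391*(1 + 21684*√5421) ≈ 5.5663e+10 + 6.4995e+12*I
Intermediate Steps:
W(o, c) = c + c*√2*o^(3/2) (W(o, c) = (√(2*o)*o)*c + c = ((√2*√o)*o)*c + c = (√2*o^(3/2))*c + c = c*√2*o^(3/2) + c = c + c*√2*o^(3/2))
(W((-166 - 112)*(40 - 79), √(-145 - 246)) + 270368)*(54646 + 151234) = (√(-145 - 246)*(1 + √2*((-166 - 112)*(40 - 79))^(3/2)) + 270368)*(54646 + 151234) = (√(-391)*(1 + √2*(-278*(-39))^(3/2)) + 270368)*205880 = ((I*√391)*(1 + √2*10842^(3/2)) + 270368)*205880 = ((I*√391)*(1 + √2*(10842*√10842)) + 270368)*205880 = ((I*√391)*(1 + 21684*√5421) + 270368)*205880 = (I*√391*(1 + 21684*√5421) + 270368)*205880 = (270368 + I*√391*(1 + 21684*√5421))*205880 = 55663363840 + 205880*I*√391*(1 + 21684*√5421)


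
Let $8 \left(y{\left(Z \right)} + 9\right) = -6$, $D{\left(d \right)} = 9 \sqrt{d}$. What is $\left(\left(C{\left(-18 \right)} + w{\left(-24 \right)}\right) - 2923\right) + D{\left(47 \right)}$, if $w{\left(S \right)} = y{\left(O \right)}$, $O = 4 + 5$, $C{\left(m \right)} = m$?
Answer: $- \frac{11803}{4} + 9 \sqrt{47} \approx -2889.1$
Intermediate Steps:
$O = 9$
$y{\left(Z \right)} = - \frac{39}{4}$ ($y{\left(Z \right)} = -9 + \frac{1}{8} \left(-6\right) = -9 - \frac{3}{4} = - \frac{39}{4}$)
$w{\left(S \right)} = - \frac{39}{4}$
$\left(\left(C{\left(-18 \right)} + w{\left(-24 \right)}\right) - 2923\right) + D{\left(47 \right)} = \left(\left(-18 - \frac{39}{4}\right) - 2923\right) + 9 \sqrt{47} = \left(- \frac{111}{4} - 2923\right) + 9 \sqrt{47} = - \frac{11803}{4} + 9 \sqrt{47}$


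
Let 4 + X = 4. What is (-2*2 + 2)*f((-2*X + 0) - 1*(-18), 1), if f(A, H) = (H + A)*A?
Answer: -684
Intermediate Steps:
X = 0 (X = -4 + 4 = 0)
f(A, H) = A*(A + H) (f(A, H) = (A + H)*A = A*(A + H))
(-2*2 + 2)*f((-2*X + 0) - 1*(-18), 1) = (-2*2 + 2)*(((-2*0 + 0) - 1*(-18))*(((-2*0 + 0) - 1*(-18)) + 1)) = (-4 + 2)*(((0 + 0) + 18)*(((0 + 0) + 18) + 1)) = -2*(0 + 18)*((0 + 18) + 1) = -36*(18 + 1) = -36*19 = -2*342 = -684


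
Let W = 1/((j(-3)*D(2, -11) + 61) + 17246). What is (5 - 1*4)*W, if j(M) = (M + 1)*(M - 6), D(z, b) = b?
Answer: 1/17109 ≈ 5.8449e-5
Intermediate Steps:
j(M) = (1 + M)*(-6 + M)
W = 1/17109 (W = 1/(((-6 + (-3)² - 5*(-3))*(-11) + 61) + 17246) = 1/(((-6 + 9 + 15)*(-11) + 61) + 17246) = 1/((18*(-11) + 61) + 17246) = 1/((-198 + 61) + 17246) = 1/(-137 + 17246) = 1/17109 ≈ 5.8449e-5)
(5 - 1*4)*W = (5 - 1*4)*(1/17109) = (5 - 4)*(1/17109) = 1*(1/17109) = 1/17109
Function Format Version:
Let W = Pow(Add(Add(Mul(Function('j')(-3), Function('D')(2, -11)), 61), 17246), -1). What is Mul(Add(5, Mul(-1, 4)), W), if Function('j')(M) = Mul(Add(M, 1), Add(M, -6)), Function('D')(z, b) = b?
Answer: Rational(1, 17109) ≈ 5.8449e-5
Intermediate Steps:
Function('j')(M) = Mul(Add(1, M), Add(-6, M))
W = Rational(1, 17109) (W = Pow(Add(Add(Mul(Add(-6, Pow(-3, 2), Mul(-5, -3)), -11), 61), 17246), -1) = Pow(Add(Add(Mul(Add(-6, 9, 15), -11), 61), 17246), -1) = Pow(Add(Add(Mul(18, -11), 61), 17246), -1) = Pow(Add(Add(-198, 61), 17246), -1) = Pow(Add(-137, 17246), -1) = Pow(17109, -1) = Rational(1, 17109) ≈ 5.8449e-5)
Mul(Add(5, Mul(-1, 4)), W) = Mul(Add(5, Mul(-1, 4)), Rational(1, 17109)) = Mul(Add(5, -4), Rational(1, 17109)) = Mul(1, Rational(1, 17109)) = Rational(1, 17109)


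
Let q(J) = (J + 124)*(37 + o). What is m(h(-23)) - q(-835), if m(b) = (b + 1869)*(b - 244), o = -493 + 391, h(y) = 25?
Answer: -461001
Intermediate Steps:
o = -102
q(J) = -8060 - 65*J (q(J) = (J + 124)*(37 - 102) = (124 + J)*(-65) = -8060 - 65*J)
m(b) = (-244 + b)*(1869 + b) (m(b) = (1869 + b)*(-244 + b) = (-244 + b)*(1869 + b))
m(h(-23)) - q(-835) = (-456036 + 25**2 + 1625*25) - (-8060 - 65*(-835)) = (-456036 + 625 + 40625) - (-8060 + 54275) = -414786 - 1*46215 = -414786 - 46215 = -461001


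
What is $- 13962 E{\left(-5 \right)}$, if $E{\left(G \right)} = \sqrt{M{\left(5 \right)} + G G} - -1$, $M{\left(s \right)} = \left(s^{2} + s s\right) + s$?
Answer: $-13962 - 55848 \sqrt{5} \approx -1.3884 \cdot 10^{5}$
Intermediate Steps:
$M{\left(s \right)} = s + 2 s^{2}$ ($M{\left(s \right)} = \left(s^{2} + s^{2}\right) + s = 2 s^{2} + s = s + 2 s^{2}$)
$E{\left(G \right)} = 1 + \sqrt{55 + G^{2}}$ ($E{\left(G \right)} = \sqrt{5 \left(1 + 2 \cdot 5\right) + G G} - -1 = \sqrt{5 \left(1 + 10\right) + G^{2}} + 1 = \sqrt{5 \cdot 11 + G^{2}} + 1 = \sqrt{55 + G^{2}} + 1 = 1 + \sqrt{55 + G^{2}}$)
$- 13962 E{\left(-5 \right)} = - 13962 \left(1 + \sqrt{55 + \left(-5\right)^{2}}\right) = - 13962 \left(1 + \sqrt{55 + 25}\right) = - 13962 \left(1 + \sqrt{80}\right) = - 13962 \left(1 + 4 \sqrt{5}\right) = -13962 - 55848 \sqrt{5}$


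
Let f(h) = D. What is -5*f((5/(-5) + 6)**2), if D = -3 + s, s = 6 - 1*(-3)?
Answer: -30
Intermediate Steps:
s = 9 (s = 6 + 3 = 9)
D = 6 (D = -3 + 9 = 6)
f(h) = 6
-5*f((5/(-5) + 6)**2) = -5*6 = -30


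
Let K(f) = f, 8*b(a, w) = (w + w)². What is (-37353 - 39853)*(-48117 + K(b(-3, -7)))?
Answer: 3713029555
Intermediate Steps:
b(a, w) = w²/2 (b(a, w) = (w + w)²/8 = (2*w)²/8 = (4*w²)/8 = w²/2)
(-37353 - 39853)*(-48117 + K(b(-3, -7))) = (-37353 - 39853)*(-48117 + (½)*(-7)²) = -77206*(-48117 + (½)*49) = -77206*(-48117 + 49/2) = -77206*(-96185/2) = 3713029555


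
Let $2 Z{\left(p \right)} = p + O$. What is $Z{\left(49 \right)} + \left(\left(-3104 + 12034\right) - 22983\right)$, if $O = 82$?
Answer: $- \frac{27975}{2} \approx -13988.0$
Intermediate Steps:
$Z{\left(p \right)} = 41 + \frac{p}{2}$ ($Z{\left(p \right)} = \frac{p + 82}{2} = \frac{82 + p}{2} = 41 + \frac{p}{2}$)
$Z{\left(49 \right)} + \left(\left(-3104 + 12034\right) - 22983\right) = \left(41 + \frac{1}{2} \cdot 49\right) + \left(\left(-3104 + 12034\right) - 22983\right) = \left(41 + \frac{49}{2}\right) + \left(8930 - 22983\right) = \frac{131}{2} - 14053 = - \frac{27975}{2}$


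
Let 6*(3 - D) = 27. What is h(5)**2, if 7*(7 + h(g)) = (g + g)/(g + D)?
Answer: 104329/2401 ≈ 43.452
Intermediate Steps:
D = -3/2 (D = 3 - 1/6*27 = 3 - 9/2 = -3/2 ≈ -1.5000)
h(g) = -7 + 2*g/(7*(-3/2 + g)) (h(g) = -7 + ((g + g)/(g - 3/2))/7 = -7 + ((2*g)/(-3/2 + g))/7 = -7 + (2*g/(-3/2 + g))/7 = -7 + 2*g/(7*(-3/2 + g)))
h(5)**2 = ((147 - 94*5)/(7*(-3 + 2*5)))**2 = ((147 - 470)/(7*(-3 + 10)))**2 = ((1/7)*(-323)/7)**2 = ((1/7)*(1/7)*(-323))**2 = (-323/49)**2 = 104329/2401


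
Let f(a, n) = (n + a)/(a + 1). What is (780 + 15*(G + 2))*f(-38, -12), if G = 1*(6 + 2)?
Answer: 46500/37 ≈ 1256.8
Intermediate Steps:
G = 8 (G = 1*8 = 8)
f(a, n) = (a + n)/(1 + a)
(780 + 15*(G + 2))*f(-38, -12) = (780 + 15*(8 + 2))*((-38 - 12)/(1 - 38)) = (780 + 15*10)*(-50/(-37)) = (780 + 150)*(-1/37*(-50)) = 930*(50/37) = 46500/37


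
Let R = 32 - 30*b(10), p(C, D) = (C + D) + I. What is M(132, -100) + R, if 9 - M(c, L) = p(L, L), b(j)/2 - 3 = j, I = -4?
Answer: -535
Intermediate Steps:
b(j) = 6 + 2*j
p(C, D) = -4 + C + D (p(C, D) = (C + D) - 4 = -4 + C + D)
M(c, L) = 13 - 2*L (M(c, L) = 9 - (-4 + L + L) = 9 - (-4 + 2*L) = 9 + (4 - 2*L) = 13 - 2*L)
R = -748 (R = 32 - 30*(6 + 2*10) = 32 - 30*(6 + 20) = 32 - 30*26 = 32 - 780 = -748)
M(132, -100) + R = (13 - 2*(-100)) - 748 = (13 + 200) - 748 = 213 - 748 = -535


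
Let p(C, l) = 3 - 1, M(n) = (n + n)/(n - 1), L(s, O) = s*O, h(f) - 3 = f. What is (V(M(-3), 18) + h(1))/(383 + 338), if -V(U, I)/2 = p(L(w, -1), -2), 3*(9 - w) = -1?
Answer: 0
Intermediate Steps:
w = 28/3 (w = 9 - ⅓*(-1) = 9 + ⅓ = 28/3 ≈ 9.3333)
h(f) = 3 + f
L(s, O) = O*s
M(n) = 2*n/(-1 + n) (M(n) = (2*n)/(-1 + n) = 2*n/(-1 + n))
p(C, l) = 2
V(U, I) = -4 (V(U, I) = -2*2 = -4)
(V(M(-3), 18) + h(1))/(383 + 338) = (-4 + (3 + 1))/(383 + 338) = (-4 + 4)/721 = 0*(1/721) = 0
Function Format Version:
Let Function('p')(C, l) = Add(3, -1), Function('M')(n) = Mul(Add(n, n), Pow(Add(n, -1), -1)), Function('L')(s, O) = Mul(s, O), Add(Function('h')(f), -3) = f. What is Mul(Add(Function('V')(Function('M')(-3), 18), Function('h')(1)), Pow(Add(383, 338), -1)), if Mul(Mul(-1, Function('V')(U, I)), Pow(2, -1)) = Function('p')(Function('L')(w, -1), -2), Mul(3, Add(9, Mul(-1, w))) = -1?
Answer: 0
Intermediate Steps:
w = Rational(28, 3) (w = Add(9, Mul(Rational(-1, 3), -1)) = Add(9, Rational(1, 3)) = Rational(28, 3) ≈ 9.3333)
Function('h')(f) = Add(3, f)
Function('L')(s, O) = Mul(O, s)
Function('M')(n) = Mul(2, n, Pow(Add(-1, n), -1)) (Function('M')(n) = Mul(Mul(2, n), Pow(Add(-1, n), -1)) = Mul(2, n, Pow(Add(-1, n), -1)))
Function('p')(C, l) = 2
Function('V')(U, I) = -4 (Function('V')(U, I) = Mul(-2, 2) = -4)
Mul(Add(Function('V')(Function('M')(-3), 18), Function('h')(1)), Pow(Add(383, 338), -1)) = Mul(Add(-4, Add(3, 1)), Pow(Add(383, 338), -1)) = Mul(Add(-4, 4), Pow(721, -1)) = Mul(0, Rational(1, 721)) = 0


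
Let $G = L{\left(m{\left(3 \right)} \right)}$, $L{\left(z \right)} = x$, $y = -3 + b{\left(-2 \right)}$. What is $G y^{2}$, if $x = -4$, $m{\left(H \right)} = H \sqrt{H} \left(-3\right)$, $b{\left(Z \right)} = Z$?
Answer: $-100$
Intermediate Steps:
$m{\left(H \right)} = - 3 H^{\frac{3}{2}}$ ($m{\left(H \right)} = H^{\frac{3}{2}} \left(-3\right) = - 3 H^{\frac{3}{2}}$)
$y = -5$ ($y = -3 - 2 = -5$)
$L{\left(z \right)} = -4$
$G = -4$
$G y^{2} = - 4 \left(-5\right)^{2} = \left(-4\right) 25 = -100$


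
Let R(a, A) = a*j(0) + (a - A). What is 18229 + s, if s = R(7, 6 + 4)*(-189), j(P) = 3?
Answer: 14827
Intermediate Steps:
R(a, A) = -A + 4*a (R(a, A) = a*3 + (a - A) = 3*a + (a - A) = -A + 4*a)
s = -3402 (s = (-(6 + 4) + 4*7)*(-189) = (-1*10 + 28)*(-189) = (-10 + 28)*(-189) = 18*(-189) = -3402)
18229 + s = 18229 - 3402 = 14827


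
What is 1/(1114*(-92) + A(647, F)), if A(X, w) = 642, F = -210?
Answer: -1/101846 ≈ -9.8187e-6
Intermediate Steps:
1/(1114*(-92) + A(647, F)) = 1/(1114*(-92) + 642) = 1/(-102488 + 642) = 1/(-101846) = -1/101846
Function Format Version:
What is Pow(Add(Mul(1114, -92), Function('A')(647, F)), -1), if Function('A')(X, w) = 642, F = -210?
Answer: Rational(-1, 101846) ≈ -9.8187e-6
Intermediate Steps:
Pow(Add(Mul(1114, -92), Function('A')(647, F)), -1) = Pow(Add(Mul(1114, -92), 642), -1) = Pow(Add(-102488, 642), -1) = Pow(-101846, -1) = Rational(-1, 101846)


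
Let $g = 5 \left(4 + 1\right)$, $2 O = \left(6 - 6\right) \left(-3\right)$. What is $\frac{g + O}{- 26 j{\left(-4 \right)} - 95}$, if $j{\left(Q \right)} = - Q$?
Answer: $- \frac{25}{199} \approx -0.12563$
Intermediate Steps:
$O = 0$ ($O = \frac{\left(6 - 6\right) \left(-3\right)}{2} = \frac{0 \left(-3\right)}{2} = \frac{1}{2} \cdot 0 = 0$)
$g = 25$ ($g = 5 \cdot 5 = 25$)
$\frac{g + O}{- 26 j{\left(-4 \right)} - 95} = \frac{25 + 0}{- 26 \left(\left(-1\right) \left(-4\right)\right) - 95} = \frac{25}{\left(-26\right) 4 - 95} = \frac{25}{-104 - 95} = \frac{25}{-199} = 25 \left(- \frac{1}{199}\right) = - \frac{25}{199}$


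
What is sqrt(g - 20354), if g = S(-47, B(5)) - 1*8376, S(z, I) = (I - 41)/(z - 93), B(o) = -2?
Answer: I*sqrt(140775495)/70 ≈ 169.5*I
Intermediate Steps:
S(z, I) = (-41 + I)/(-93 + z)
g = -1172597/140 (g = (-41 - 2)/(-93 - 47) - 1*8376 = -43/(-140) - 8376 = -1/140*(-43) - 8376 = 43/140 - 8376 = -1172597/140 ≈ -8375.7)
sqrt(g - 20354) = sqrt(-1172597/140 - 20354) = sqrt(-4022157/140) = I*sqrt(140775495)/70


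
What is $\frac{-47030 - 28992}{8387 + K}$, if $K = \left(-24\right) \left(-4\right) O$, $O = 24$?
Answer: $- \frac{76022}{10691} \approx -7.1108$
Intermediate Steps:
$K = 2304$ ($K = \left(-24\right) \left(-4\right) 24 = 96 \cdot 24 = 2304$)
$\frac{-47030 - 28992}{8387 + K} = \frac{-47030 - 28992}{8387 + 2304} = - \frac{76022}{10691}$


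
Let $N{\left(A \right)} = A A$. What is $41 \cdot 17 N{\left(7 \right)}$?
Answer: $34153$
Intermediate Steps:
$N{\left(A \right)} = A^{2}$
$41 \cdot 17 N{\left(7 \right)} = 41 \cdot 17 \cdot 7^{2} = 697 \cdot 49 = 34153$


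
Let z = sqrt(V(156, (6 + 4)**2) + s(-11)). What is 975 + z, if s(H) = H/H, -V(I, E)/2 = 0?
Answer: 976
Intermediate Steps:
V(I, E) = 0 (V(I, E) = -2*0 = 0)
s(H) = 1
z = 1 (z = sqrt(0 + 1) = sqrt(1) = 1)
975 + z = 975 + 1 = 976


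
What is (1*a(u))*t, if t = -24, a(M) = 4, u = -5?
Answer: -96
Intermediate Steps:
(1*a(u))*t = (1*4)*(-24) = 4*(-24) = -96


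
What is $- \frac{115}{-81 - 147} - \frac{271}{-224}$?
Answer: $\frac{21887}{12768} \approx 1.7142$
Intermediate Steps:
$- \frac{115}{-81 - 147} - \frac{271}{-224} = - \frac{115}{-228} - - \frac{271}{224} = \left(-115\right) \left(- \frac{1}{228}\right) + \frac{271}{224} = \frac{115}{228} + \frac{271}{224} = \frac{21887}{12768}$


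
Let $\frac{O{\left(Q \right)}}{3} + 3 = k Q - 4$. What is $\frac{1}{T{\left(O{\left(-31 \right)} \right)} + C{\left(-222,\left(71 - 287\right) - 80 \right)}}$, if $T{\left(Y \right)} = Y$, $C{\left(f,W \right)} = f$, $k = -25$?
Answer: $\frac{1}{2082} \approx 0.00048031$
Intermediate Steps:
$O{\left(Q \right)} = -21 - 75 Q$ ($O{\left(Q \right)} = -9 + 3 \left(- 25 Q - 4\right) = -9 + 3 \left(-4 - 25 Q\right) = -9 - \left(12 + 75 Q\right) = -21 - 75 Q$)
$\frac{1}{T{\left(O{\left(-31 \right)} \right)} + C{\left(-222,\left(71 - 287\right) - 80 \right)}} = \frac{1}{\left(-21 - -2325\right) - 222} = \frac{1}{\left(-21 + 2325\right) - 222} = \frac{1}{2304 - 222} = \frac{1}{2082}$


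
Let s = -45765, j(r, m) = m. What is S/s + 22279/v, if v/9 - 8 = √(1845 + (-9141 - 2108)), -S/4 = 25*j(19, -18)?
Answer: 4940374/2407239 - 22279*I*√2351/42606 ≈ 2.0523 - 25.354*I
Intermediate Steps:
S = 1800 (S = -100*(-18) = -4*(-450) = 1800)
v = 72 + 18*I*√2351 (v = 72 + 9*√(1845 + (-9141 - 2108)) = 72 + 9*√(1845 - 11249) = 72 + 9*√(-9404) = 72 + 9*(2*I*√2351) = 72 + 18*I*√2351 ≈ 72.0 + 872.77*I)
S/s + 22279/v = 1800/(-45765) + 22279/(72 + 18*I*√2351) = 1800*(-1/45765) + 22279/(72 + 18*I*√2351) = -40/1017 + 22279/(72 + 18*I*√2351)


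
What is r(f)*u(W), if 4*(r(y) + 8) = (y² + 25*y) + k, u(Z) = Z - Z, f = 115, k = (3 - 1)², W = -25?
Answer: 0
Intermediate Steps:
k = 4 (k = 2² = 4)
u(Z) = 0
r(y) = -7 + y²/4 + 25*y/4 (r(y) = -8 + ((y² + 25*y) + 4)/4 = -8 + (4 + y² + 25*y)/4 = -8 + (1 + y²/4 + 25*y/4) = -7 + y²/4 + 25*y/4)
r(f)*u(W) = (-7 + (¼)*115² + (25/4)*115)*0 = (-7 + (¼)*13225 + 2875/4)*0 = (-7 + 13225/4 + 2875/4)*0 = 4018*0 = 0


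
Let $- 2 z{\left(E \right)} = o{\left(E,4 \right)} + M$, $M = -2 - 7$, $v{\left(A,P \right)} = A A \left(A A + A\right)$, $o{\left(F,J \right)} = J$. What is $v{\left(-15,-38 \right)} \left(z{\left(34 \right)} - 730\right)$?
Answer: $-34374375$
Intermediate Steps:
$v{\left(A,P \right)} = A^{2} \left(A + A^{2}\right)$ ($v{\left(A,P \right)} = A^{2} \left(A^{2} + A\right) = A^{2} \left(A + A^{2}\right)$)
$M = -9$
$z{\left(E \right)} = \frac{5}{2}$ ($z{\left(E \right)} = - \frac{4 - 9}{2} = \left(- \frac{1}{2}\right) \left(-5\right) = \frac{5}{2}$)
$v{\left(-15,-38 \right)} \left(z{\left(34 \right)} - 730\right) = \left(-15\right)^{3} \left(1 - 15\right) \left(\frac{5}{2} - 730\right) = \left(-3375\right) \left(-14\right) \left(- \frac{1455}{2}\right) = 47250 \left(- \frac{1455}{2}\right) = -34374375$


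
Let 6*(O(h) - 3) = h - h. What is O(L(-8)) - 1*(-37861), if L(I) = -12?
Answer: 37864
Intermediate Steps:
O(h) = 3 (O(h) = 3 + (h - h)/6 = 3 + (⅙)*0 = 3 + 0 = 3)
O(L(-8)) - 1*(-37861) = 3 - 1*(-37861) = 3 + 37861 = 37864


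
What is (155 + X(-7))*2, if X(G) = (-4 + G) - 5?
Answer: 278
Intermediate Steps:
X(G) = -9 + G
(155 + X(-7))*2 = (155 + (-9 - 7))*2 = (155 - 16)*2 = 139*2 = 278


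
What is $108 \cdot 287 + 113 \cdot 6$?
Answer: $31674$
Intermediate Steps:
$108 \cdot 287 + 113 \cdot 6 = 30996 + 678 = 31674$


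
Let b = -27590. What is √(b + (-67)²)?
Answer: I*√23101 ≈ 151.99*I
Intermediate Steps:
√(b + (-67)²) = √(-27590 + (-67)²) = √(-27590 + 4489) = √(-23101) = I*√23101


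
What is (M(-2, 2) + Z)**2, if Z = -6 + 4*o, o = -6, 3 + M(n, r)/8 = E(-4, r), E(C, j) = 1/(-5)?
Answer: 77284/25 ≈ 3091.4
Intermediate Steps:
E(C, j) = -1/5
M(n, r) = -128/5 (M(n, r) = -24 + 8*(-1/5) = -24 - 8/5 = -128/5)
Z = -30 (Z = -6 + 4*(-6) = -6 - 24 = -30)
(M(-2, 2) + Z)**2 = (-128/5 - 30)**2 = (-278/5)**2 = 77284/25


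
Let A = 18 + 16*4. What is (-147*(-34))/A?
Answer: 2499/41 ≈ 60.951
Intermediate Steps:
A = 82 (A = 18 + 64 = 82)
(-147*(-34))/A = -147*(-34)/82 = 4998*(1/82) = 2499/41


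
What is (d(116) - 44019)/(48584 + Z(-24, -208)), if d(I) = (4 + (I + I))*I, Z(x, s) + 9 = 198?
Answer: -979/2869 ≈ -0.34123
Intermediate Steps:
Z(x, s) = 189 (Z(x, s) = -9 + 198 = 189)
d(I) = I*(4 + 2*I) (d(I) = (4 + 2*I)*I = I*(4 + 2*I))
(d(116) - 44019)/(48584 + Z(-24, -208)) = (2*116*(2 + 116) - 44019)/(48584 + 189) = (2*116*118 - 44019)/48773 = (27376 - 44019)*(1/48773) = -16643*1/48773 = -979/2869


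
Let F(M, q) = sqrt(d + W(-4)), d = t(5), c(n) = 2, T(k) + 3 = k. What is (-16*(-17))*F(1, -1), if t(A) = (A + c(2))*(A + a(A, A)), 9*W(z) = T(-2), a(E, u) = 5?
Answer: 6800/3 ≈ 2266.7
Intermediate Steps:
T(k) = -3 + k
W(z) = -5/9 (W(z) = (-3 - 2)/9 = (1/9)*(-5) = -5/9)
t(A) = (2 + A)*(5 + A) (t(A) = (A + 2)*(A + 5) = (2 + A)*(5 + A))
d = 70 (d = 10 + 5**2 + 7*5 = 10 + 25 + 35 = 70)
F(M, q) = 25/3 (F(M, q) = sqrt(70 - 5/9) = sqrt(625/9) = 25/3)
(-16*(-17))*F(1, -1) = -16*(-17)*(25/3) = 272*(25/3) = 6800/3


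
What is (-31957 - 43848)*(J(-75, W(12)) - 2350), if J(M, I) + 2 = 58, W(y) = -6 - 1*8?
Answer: 173896670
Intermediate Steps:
W(y) = -14 (W(y) = -6 - 8 = -14)
J(M, I) = 56 (J(M, I) = -2 + 58 = 56)
(-31957 - 43848)*(J(-75, W(12)) - 2350) = (-31957 - 43848)*(56 - 2350) = -75805*(-2294) = 173896670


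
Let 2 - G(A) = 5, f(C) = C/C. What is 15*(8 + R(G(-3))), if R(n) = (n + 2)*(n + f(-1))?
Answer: 150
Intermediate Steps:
f(C) = 1
G(A) = -3 (G(A) = 2 - 1*5 = 2 - 5 = -3)
R(n) = (1 + n)*(2 + n) (R(n) = (n + 2)*(n + 1) = (2 + n)*(1 + n) = (1 + n)*(2 + n))
15*(8 + R(G(-3))) = 15*(8 + (2 + (-3)² + 3*(-3))) = 15*(8 + (2 + 9 - 9)) = 15*(8 + 2) = 15*10 = 150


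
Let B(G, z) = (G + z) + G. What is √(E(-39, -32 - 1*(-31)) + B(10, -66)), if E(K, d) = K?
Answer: I*√85 ≈ 9.2195*I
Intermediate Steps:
B(G, z) = z + 2*G
√(E(-39, -32 - 1*(-31)) + B(10, -66)) = √(-39 + (-66 + 2*10)) = √(-39 + (-66 + 20)) = √(-39 - 46) = √(-85) = I*√85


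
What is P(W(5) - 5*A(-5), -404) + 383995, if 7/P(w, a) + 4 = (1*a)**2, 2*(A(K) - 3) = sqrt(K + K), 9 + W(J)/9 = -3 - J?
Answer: 8953227421/23316 ≈ 3.8400e+5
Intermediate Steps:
W(J) = -108 - 9*J (W(J) = -81 + 9*(-3 - J) = -81 + (-27 - 9*J) = -108 - 9*J)
A(K) = 3 + sqrt(2)*sqrt(K)/2 (A(K) = 3 + sqrt(K + K)/2 = 3 + sqrt(2*K)/2 = 3 + (sqrt(2)*sqrt(K))/2 = 3 + sqrt(2)*sqrt(K)/2)
P(w, a) = 7/(-4 + a**2) (P(w, a) = 7/(-4 + (1*a)**2) = 7/(-4 + a**2))
P(W(5) - 5*A(-5), -404) + 383995 = 7/(-4 + (-404)**2) + 383995 = 7/(-4 + 163216) + 383995 = 7/163212 + 383995 = 7*(1/163212) + 383995 = 1/23316 + 383995 = 8953227421/23316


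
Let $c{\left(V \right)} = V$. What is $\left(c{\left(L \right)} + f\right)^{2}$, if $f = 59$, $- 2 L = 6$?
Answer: $3136$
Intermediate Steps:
$L = -3$ ($L = \left(- \frac{1}{2}\right) 6 = -3$)
$\left(c{\left(L \right)} + f\right)^{2} = \left(-3 + 59\right)^{2} = 56^{2} = 3136$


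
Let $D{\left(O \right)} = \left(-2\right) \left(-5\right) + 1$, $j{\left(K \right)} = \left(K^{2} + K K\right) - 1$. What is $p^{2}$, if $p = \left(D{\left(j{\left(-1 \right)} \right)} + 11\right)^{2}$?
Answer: $234256$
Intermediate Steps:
$j{\left(K \right)} = -1 + 2 K^{2}$ ($j{\left(K \right)} = \left(K^{2} + K^{2}\right) - 1 = 2 K^{2} - 1 = -1 + 2 K^{2}$)
$D{\left(O \right)} = 11$ ($D{\left(O \right)} = 10 + 1 = 11$)
$p = 484$ ($p = \left(11 + 11\right)^{2} = 22^{2} = 484$)
$p^{2} = 484^{2} = 234256$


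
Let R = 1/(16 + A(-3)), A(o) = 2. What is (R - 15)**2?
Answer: 72361/324 ≈ 223.34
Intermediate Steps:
R = 1/18 (R = 1/(16 + 2) = 1/18 ≈ 0.055556)
(R - 15)**2 = (1/18 - 15)**2 = (-269/18)**2 = 72361/324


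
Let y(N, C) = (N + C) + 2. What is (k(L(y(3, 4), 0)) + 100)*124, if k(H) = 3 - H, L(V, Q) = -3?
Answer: 13144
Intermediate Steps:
y(N, C) = 2 + C + N (y(N, C) = (C + N) + 2 = 2 + C + N)
(k(L(y(3, 4), 0)) + 100)*124 = ((3 - 1*(-3)) + 100)*124 = ((3 + 3) + 100)*124 = (6 + 100)*124 = 106*124 = 13144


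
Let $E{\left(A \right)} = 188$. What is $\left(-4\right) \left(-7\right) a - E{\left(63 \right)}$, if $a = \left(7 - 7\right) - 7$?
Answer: $-384$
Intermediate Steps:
$a = -7$ ($a = 0 - 7 = -7$)
$\left(-4\right) \left(-7\right) a - E{\left(63 \right)} = \left(-4\right) \left(-7\right) \left(-7\right) - 188 = 28 \left(-7\right) - 188 = -196 - 188 = -384$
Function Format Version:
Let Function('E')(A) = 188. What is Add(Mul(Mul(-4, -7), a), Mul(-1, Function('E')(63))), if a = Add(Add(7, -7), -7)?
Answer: -384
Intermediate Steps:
a = -7 (a = Add(0, -7) = -7)
Add(Mul(Mul(-4, -7), a), Mul(-1, Function('E')(63))) = Add(Mul(Mul(-4, -7), -7), Mul(-1, 188)) = Add(Mul(28, -7), -188) = Add(-196, -188) = -384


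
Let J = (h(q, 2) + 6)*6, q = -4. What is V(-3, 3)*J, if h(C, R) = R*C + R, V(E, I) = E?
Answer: 0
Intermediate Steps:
h(C, R) = R + C*R (h(C, R) = C*R + R = R + C*R)
J = 0 (J = (2*(1 - 4) + 6)*6 = (2*(-3) + 6)*6 = (-6 + 6)*6 = 0*6 = 0)
V(-3, 3)*J = -3*0 = 0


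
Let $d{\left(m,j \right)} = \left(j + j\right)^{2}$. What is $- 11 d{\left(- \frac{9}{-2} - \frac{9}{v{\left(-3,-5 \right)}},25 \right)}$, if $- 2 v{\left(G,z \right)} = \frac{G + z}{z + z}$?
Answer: $-27500$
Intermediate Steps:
$v{\left(G,z \right)} = - \frac{G + z}{4 z}$ ($v{\left(G,z \right)} = - \frac{\left(G + z\right) \frac{1}{z + z}}{2} = - \frac{\left(G + z\right) \frac{1}{2 z}}{2} = - \frac{\frac{1}{2} \frac{1}{z} \left(G + z\right)}{2} = - \frac{G + z}{4 z}$)
$d{\left(m,j \right)} = 4 j^{2}$ ($d{\left(m,j \right)} = \left(2 j\right)^{2} = 4 j^{2}$)
$- 11 d{\left(- \frac{9}{-2} - \frac{9}{v{\left(-3,-5 \right)}},25 \right)} = - 11 \cdot 4 \cdot 25^{2} = - 11 \cdot 4 \cdot 625 = \left(-11\right) 2500 = -27500$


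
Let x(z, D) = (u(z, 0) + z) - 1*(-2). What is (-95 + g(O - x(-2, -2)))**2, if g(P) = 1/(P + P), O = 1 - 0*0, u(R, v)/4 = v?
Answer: 35721/4 ≈ 8930.3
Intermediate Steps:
u(R, v) = 4*v
x(z, D) = 2 + z (x(z, D) = (4*0 + z) - 1*(-2) = (0 + z) + 2 = z + 2 = 2 + z)
O = 1 (O = 1 - 1*0 = 1 + 0 = 1)
g(P) = 1/(2*P)
(-95 + g(O - x(-2, -2)))**2 = (-95 + 1/(2*(1 - (2 - 2))))**2 = (-95 + 1/(2*(1 - 1*0)))**2 = (-95 + 1/(2*(1 + 0)))**2 = (-95 + (1/2)/1)**2 = (-95 + (1/2)*1)**2 = (-95 + 1/2)**2 = (-189/2)**2 = 35721/4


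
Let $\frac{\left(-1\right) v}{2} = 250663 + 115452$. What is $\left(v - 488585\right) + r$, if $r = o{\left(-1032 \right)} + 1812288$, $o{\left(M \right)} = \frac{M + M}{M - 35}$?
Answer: $\frac{631103755}{1067} \approx 5.9148 \cdot 10^{5}$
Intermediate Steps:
$v = -732230$ ($v = - 2 \left(250663 + 115452\right) = \left(-2\right) 366115 = -732230$)
$o{\left(M \right)} = \frac{2 M}{-35 + M}$
$r = \frac{1933713360}{1067}$ ($r = 2 \left(-1032\right) \frac{1}{-35 - 1032} + 1812288 = 2 \left(-1032\right) \frac{1}{-1067} + 1812288 = 2 \left(-1032\right) \left(- \frac{1}{1067}\right) + 1812288 = \frac{2064}{1067} + 1812288 = \frac{1933713360}{1067} \approx 1.8123 \cdot 10^{6}$)
$\left(v - 488585\right) + r = \left(-732230 - 488585\right) + \frac{1933713360}{1067} = -1220815 + \frac{1933713360}{1067} = \frac{631103755}{1067}$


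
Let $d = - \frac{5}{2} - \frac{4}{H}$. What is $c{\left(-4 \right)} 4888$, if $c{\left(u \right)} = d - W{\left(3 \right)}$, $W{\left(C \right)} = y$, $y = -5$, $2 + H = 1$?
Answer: $31772$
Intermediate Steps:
$H = -1$ ($H = -2 + 1 = -1$)
$d = \frac{3}{2}$ ($d = - \frac{5}{2} - \frac{4}{-1} = \left(-5\right) \frac{1}{2} - -4 = - \frac{5}{2} + 4 = \frac{3}{2} \approx 1.5$)
$W{\left(C \right)} = -5$
$c{\left(u \right)} = \frac{13}{2}$ ($c{\left(u \right)} = \frac{3}{2} - -5 = \frac{3}{2} + 5 = \frac{13}{2}$)
$c{\left(-4 \right)} 4888 = \frac{13}{2} \cdot 4888 = 31772$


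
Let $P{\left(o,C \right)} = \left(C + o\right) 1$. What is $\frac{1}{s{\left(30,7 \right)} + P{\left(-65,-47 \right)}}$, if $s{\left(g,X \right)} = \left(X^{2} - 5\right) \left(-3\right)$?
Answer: $- \frac{1}{244} \approx -0.0040984$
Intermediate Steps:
$s{\left(g,X \right)} = 15 - 3 X^{2}$ ($s{\left(g,X \right)} = \left(-5 + X^{2}\right) \left(-3\right) = 15 - 3 X^{2}$)
$P{\left(o,C \right)} = C + o$
$\frac{1}{s{\left(30,7 \right)} + P{\left(-65,-47 \right)}} = \frac{1}{\left(15 - 3 \cdot 7^{2}\right) - 112} = \frac{1}{\left(15 - 147\right) - 112} = \frac{1}{-132 - 112} = \frac{1}{-244} = - \frac{1}{244}$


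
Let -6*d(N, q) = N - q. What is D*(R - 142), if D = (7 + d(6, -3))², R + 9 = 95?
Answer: -1694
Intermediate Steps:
R = 86 (R = -9 + 95 = 86)
d(N, q) = -N/6 + q/6 (d(N, q) = -(N - q)/6 = -N/6 + q/6)
D = 121/4 (D = (7 + (-⅙*6 + (⅙)*(-3)))² = (7 + (-1 - ½))² = (7 - 3/2)² = (11/2)² = 121/4 ≈ 30.250)
D*(R - 142) = 121*(86 - 142)/4 = (121/4)*(-56) = -1694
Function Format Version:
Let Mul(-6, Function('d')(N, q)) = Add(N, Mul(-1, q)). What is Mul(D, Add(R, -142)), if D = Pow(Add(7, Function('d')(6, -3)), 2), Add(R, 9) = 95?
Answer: -1694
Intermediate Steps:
R = 86 (R = Add(-9, 95) = 86)
Function('d')(N, q) = Add(Mul(Rational(-1, 6), N), Mul(Rational(1, 6), q)) (Function('d')(N, q) = Mul(Rational(-1, 6), Add(N, Mul(-1, q))) = Add(Mul(Rational(-1, 6), N), Mul(Rational(1, 6), q)))
D = Rational(121, 4) (D = Pow(Add(7, Add(Mul(Rational(-1, 6), 6), Mul(Rational(1, 6), -3))), 2) = Pow(Add(7, Add(-1, Rational(-1, 2))), 2) = Pow(Add(7, Rational(-3, 2)), 2) = Pow(Rational(11, 2), 2) = Rational(121, 4) ≈ 30.250)
Mul(D, Add(R, -142)) = Mul(Rational(121, 4), Add(86, -142)) = Mul(Rational(121, 4), -56) = -1694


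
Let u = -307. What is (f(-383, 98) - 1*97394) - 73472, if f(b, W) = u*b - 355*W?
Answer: -88075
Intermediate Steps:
f(b, W) = -355*W - 307*b (f(b, W) = -307*b - 355*W = -355*W - 307*b)
(f(-383, 98) - 1*97394) - 73472 = ((-355*98 - 307*(-383)) - 1*97394) - 73472 = ((-34790 + 117581) - 97394) - 73472 = (82791 - 97394) - 73472 = -14603 - 73472 = -88075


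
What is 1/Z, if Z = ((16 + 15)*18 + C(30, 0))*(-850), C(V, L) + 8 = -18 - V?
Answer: -1/426700 ≈ -2.3436e-6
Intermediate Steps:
C(V, L) = -26 - V (C(V, L) = -8 + (-18 - V) = -26 - V)
Z = -426700 (Z = ((16 + 15)*18 + (-26 - 1*30))*(-850) = (31*18 + (-26 - 30))*(-850) = (558 - 56)*(-850) = 502*(-850) = -426700)
1/Z = 1/(-426700) = -1/426700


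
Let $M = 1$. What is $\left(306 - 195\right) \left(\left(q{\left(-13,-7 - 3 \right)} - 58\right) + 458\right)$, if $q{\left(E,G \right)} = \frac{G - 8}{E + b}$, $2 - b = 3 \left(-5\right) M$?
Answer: $\frac{87801}{2} \approx 43901.0$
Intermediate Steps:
$b = 17$ ($b = 2 - 3 \left(-5\right) 1 = 2 - \left(-15\right) 1 = 2 - -15 = 2 + 15 = 17$)
$q{\left(E,G \right)} = \frac{-8 + G}{17 + E}$ ($q{\left(E,G \right)} = \frac{G - 8}{E + 17} = \frac{-8 + G}{17 + E}$)
$\left(306 - 195\right) \left(\left(q{\left(-13,-7 - 3 \right)} - 58\right) + 458\right) = \left(306 - 195\right) \left(\left(\frac{-8 - 10}{17 - 13} - 58\right) + 458\right) = 111 \left(\left(\frac{-8 - 10}{4} - 58\right) + 458\right) = 111 \left(\left(\frac{1}{4} \left(-18\right) - 58\right) + 458\right) = 111 \left(\left(- \frac{9}{2} - 58\right) + 458\right) = 111 \left(- \frac{125}{2} + 458\right) = 111 \cdot \frac{791}{2} = \frac{87801}{2}$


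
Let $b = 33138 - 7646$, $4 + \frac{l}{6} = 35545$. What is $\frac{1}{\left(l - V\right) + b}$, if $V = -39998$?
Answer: $\frac{1}{278736} \approx 3.5876 \cdot 10^{-6}$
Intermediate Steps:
$l = 213246$ ($l = -24 + 6 \cdot 35545 = -24 + 213270 = 213246$)
$b = 25492$ ($b = 33138 - 7646 = 25492$)
$\frac{1}{\left(l - V\right) + b} = \frac{1}{\left(213246 - -39998\right) + 25492} = \frac{1}{\left(213246 + 39998\right) + 25492} = \frac{1}{253244 + 25492} = \frac{1}{278736}$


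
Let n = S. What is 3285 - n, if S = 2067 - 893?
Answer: 2111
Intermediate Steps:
S = 1174
n = 1174
3285 - n = 3285 - 1*1174 = 3285 - 1174 = 2111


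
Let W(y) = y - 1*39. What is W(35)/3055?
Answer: -4/3055 ≈ -0.0013093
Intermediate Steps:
W(y) = -39 + y (W(y) = y - 39 = -39 + y)
W(35)/3055 = (-39 + 35)/3055 = -4*1/3055 = -4/3055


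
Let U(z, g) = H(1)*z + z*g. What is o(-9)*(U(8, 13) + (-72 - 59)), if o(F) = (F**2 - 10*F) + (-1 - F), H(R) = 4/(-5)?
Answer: -29893/5 ≈ -5978.6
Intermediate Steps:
H(R) = -4/5 (H(R) = 4*(-1/5) = -4/5)
U(z, g) = -4*z/5 + g*z (U(z, g) = -4*z/5 + z*g = -4*z/5 + g*z)
o(F) = -1 + F**2 - 11*F
o(-9)*(U(8, 13) + (-72 - 59)) = (-1 + (-9)**2 - 11*(-9))*((1/5)*8*(-4 + 5*13) + (-72 - 59)) = (-1 + 81 + 99)*((1/5)*8*(-4 + 65) - 131) = 179*((1/5)*8*61 - 131) = 179*(488/5 - 131) = 179*(-167/5) = -29893/5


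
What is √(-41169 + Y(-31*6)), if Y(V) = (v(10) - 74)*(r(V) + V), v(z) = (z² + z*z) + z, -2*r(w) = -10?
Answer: I*√65785 ≈ 256.49*I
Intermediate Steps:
r(w) = 5 (r(w) = -½*(-10) = 5)
v(z) = z + 2*z² (v(z) = (z² + z²) + z = 2*z² + z = z + 2*z²)
Y(V) = 680 + 136*V (Y(V) = (10*(1 + 2*10) - 74)*(5 + V) = (10*(1 + 20) - 74)*(5 + V) = (10*21 - 74)*(5 + V) = (210 - 74)*(5 + V) = 136*(5 + V) = 680 + 136*V)
√(-41169 + Y(-31*6)) = √(-41169 + (680 + 136*(-31*6))) = √(-41169 + (680 + 136*(-186))) = √(-41169 + (680 - 25296)) = √(-41169 - 24616) = √(-65785) = I*√65785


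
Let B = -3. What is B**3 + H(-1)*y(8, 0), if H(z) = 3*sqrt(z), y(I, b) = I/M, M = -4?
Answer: -27 - 6*I ≈ -27.0 - 6.0*I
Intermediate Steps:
y(I, b) = -I/4 (y(I, b) = I/(-4) = I*(-1/4) = -I/4)
B**3 + H(-1)*y(8, 0) = (-3)**3 + (3*sqrt(-1))*(-1/4*8) = -27 + (3*I)*(-2) = -27 - 6*I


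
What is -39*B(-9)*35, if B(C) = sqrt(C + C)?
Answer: -4095*I*sqrt(2) ≈ -5791.2*I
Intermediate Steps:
B(C) = sqrt(2)*sqrt(C) (B(C) = sqrt(2*C) = sqrt(2)*sqrt(C))
-39*B(-9)*35 = -39*sqrt(2)*sqrt(-9)*35 = -39*sqrt(2)*3*I*35 = -117*I*sqrt(2)*35 = -4095*I*sqrt(2)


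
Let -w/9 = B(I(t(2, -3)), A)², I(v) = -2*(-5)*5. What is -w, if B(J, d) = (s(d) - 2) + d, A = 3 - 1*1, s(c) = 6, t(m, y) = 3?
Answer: 324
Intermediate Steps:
I(v) = 50 (I(v) = 10*5 = 50)
A = 2 (A = 3 - 1 = 2)
B(J, d) = 4 + d (B(J, d) = (6 - 2) + d = 4 + d)
w = -324 (w = -9*(4 + 2)² = -9*6² = -9*36 = -324)
-w = -1*(-324) = 324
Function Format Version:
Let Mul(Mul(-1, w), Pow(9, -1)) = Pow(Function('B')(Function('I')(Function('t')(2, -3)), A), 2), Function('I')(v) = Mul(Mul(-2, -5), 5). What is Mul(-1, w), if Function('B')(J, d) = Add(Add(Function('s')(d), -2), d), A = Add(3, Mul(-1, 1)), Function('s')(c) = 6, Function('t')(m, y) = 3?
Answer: 324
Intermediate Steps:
Function('I')(v) = 50 (Function('I')(v) = Mul(10, 5) = 50)
A = 2 (A = Add(3, -1) = 2)
Function('B')(J, d) = Add(4, d) (Function('B')(J, d) = Add(Add(6, -2), d) = Add(4, d))
w = -324 (w = Mul(-9, Pow(Add(4, 2), 2)) = Mul(-9, Pow(6, 2)) = Mul(-9, 36) = -324)
Mul(-1, w) = Mul(-1, -324) = 324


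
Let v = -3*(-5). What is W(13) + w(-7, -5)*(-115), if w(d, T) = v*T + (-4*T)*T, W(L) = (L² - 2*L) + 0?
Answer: 20268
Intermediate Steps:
v = 15
W(L) = L² - 2*L
w(d, T) = -4*T² + 15*T (w(d, T) = 15*T + (-4*T)*T = 15*T - 4*T² = -4*T² + 15*T)
W(13) + w(-7, -5)*(-115) = 13*(-2 + 13) - 5*(15 - 4*(-5))*(-115) = 13*11 - 5*(15 + 20)*(-115) = 143 - 5*35*(-115) = 143 - 175*(-115) = 143 + 20125 = 20268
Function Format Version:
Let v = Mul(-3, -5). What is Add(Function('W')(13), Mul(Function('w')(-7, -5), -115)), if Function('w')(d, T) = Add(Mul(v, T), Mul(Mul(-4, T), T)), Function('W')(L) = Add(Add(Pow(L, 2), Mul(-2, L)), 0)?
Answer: 20268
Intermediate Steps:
v = 15
Function('W')(L) = Add(Pow(L, 2), Mul(-2, L))
Function('w')(d, T) = Add(Mul(-4, Pow(T, 2)), Mul(15, T)) (Function('w')(d, T) = Add(Mul(15, T), Mul(Mul(-4, T), T)) = Add(Mul(15, T), Mul(-4, Pow(T, 2))) = Add(Mul(-4, Pow(T, 2)), Mul(15, T)))
Add(Function('W')(13), Mul(Function('w')(-7, -5), -115)) = Add(Mul(13, Add(-2, 13)), Mul(Mul(-5, Add(15, Mul(-4, -5))), -115)) = Add(Mul(13, 11), Mul(Mul(-5, Add(15, 20)), -115)) = Add(143, Mul(Mul(-5, 35), -115)) = Add(143, Mul(-175, -115)) = Add(143, 20125) = 20268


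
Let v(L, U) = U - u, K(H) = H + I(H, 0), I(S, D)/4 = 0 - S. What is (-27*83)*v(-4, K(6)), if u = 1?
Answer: 42579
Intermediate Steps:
I(S, D) = -4*S (I(S, D) = 4*(0 - S) = 4*(-S) = -4*S)
K(H) = -3*H (K(H) = H - 4*H = -3*H)
v(L, U) = -1 + U (v(L, U) = U - 1*1 = U - 1 = -1 + U)
(-27*83)*v(-4, K(6)) = (-27*83)*(-1 - 3*6) = -2241*(-1 - 18) = -2241*(-19) = 42579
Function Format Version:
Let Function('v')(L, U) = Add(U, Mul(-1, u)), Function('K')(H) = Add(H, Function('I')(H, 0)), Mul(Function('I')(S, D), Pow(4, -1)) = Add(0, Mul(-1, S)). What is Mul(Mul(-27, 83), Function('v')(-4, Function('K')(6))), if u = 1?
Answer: 42579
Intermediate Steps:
Function('I')(S, D) = Mul(-4, S) (Function('I')(S, D) = Mul(4, Add(0, Mul(-1, S))) = Mul(4, Mul(-1, S)) = Mul(-4, S))
Function('K')(H) = Mul(-3, H) (Function('K')(H) = Add(H, Mul(-4, H)) = Mul(-3, H))
Function('v')(L, U) = Add(-1, U) (Function('v')(L, U) = Add(U, Mul(-1, 1)) = Add(U, -1) = Add(-1, U))
Mul(Mul(-27, 83), Function('v')(-4, Function('K')(6))) = Mul(Mul(-27, 83), Add(-1, Mul(-3, 6))) = Mul(-2241, Add(-1, -18)) = Mul(-2241, -19) = 42579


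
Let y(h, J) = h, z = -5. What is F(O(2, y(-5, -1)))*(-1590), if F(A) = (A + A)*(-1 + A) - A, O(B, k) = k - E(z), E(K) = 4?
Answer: -300510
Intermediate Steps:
O(B, k) = -4 + k (O(B, k) = k - 1*4 = k - 4 = -4 + k)
F(A) = -A + 2*A*(-1 + A) (F(A) = (2*A)*(-1 + A) - A = 2*A*(-1 + A) - A = -A + 2*A*(-1 + A))
F(O(2, y(-5, -1)))*(-1590) = ((-4 - 5)*(-3 + 2*(-4 - 5)))*(-1590) = -9*(-3 + 2*(-9))*(-1590) = -9*(-3 - 18)*(-1590) = -9*(-21)*(-1590) = 189*(-1590) = -300510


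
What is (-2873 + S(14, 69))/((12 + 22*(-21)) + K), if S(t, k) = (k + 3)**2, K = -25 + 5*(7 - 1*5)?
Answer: -2311/465 ≈ -4.9699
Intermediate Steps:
K = -15 (K = -25 + 5*(7 - 5) = -25 + 5*2 = -25 + 10 = -15)
S(t, k) = (3 + k)**2
(-2873 + S(14, 69))/((12 + 22*(-21)) + K) = (-2873 + (3 + 69)**2)/((12 + 22*(-21)) - 15) = (-2873 + 72**2)/((12 - 462) - 15) = (-2873 + 5184)/(-450 - 15) = 2311/(-465) = 2311*(-1/465) = -2311/465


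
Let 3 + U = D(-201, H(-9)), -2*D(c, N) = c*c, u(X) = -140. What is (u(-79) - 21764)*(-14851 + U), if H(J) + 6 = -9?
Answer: 767833768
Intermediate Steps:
H(J) = -15 (H(J) = -6 - 9 = -15)
D(c, N) = -c²/2 (D(c, N) = -c*c/2 = -c²/2)
U = -40407/2 (U = -3 - ½*(-201)² = -3 - ½*40401 = -3 - 40401/2 = -40407/2 ≈ -20204.)
(u(-79) - 21764)*(-14851 + U) = (-140 - 21764)*(-14851 - 40407/2) = -21904*(-70109/2) = 767833768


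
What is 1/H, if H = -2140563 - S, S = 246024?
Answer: -1/2386587 ≈ -4.1901e-7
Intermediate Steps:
H = -2386587 (H = -2140563 - 1*246024 = -2140563 - 246024 = -2386587)
1/H = 1/(-2386587) = -1/2386587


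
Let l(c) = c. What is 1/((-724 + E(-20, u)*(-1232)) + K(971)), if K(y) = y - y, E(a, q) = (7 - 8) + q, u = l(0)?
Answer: 1/508 ≈ 0.0019685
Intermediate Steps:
u = 0
E(a, q) = -1 + q
K(y) = 0
1/((-724 + E(-20, u)*(-1232)) + K(971)) = 1/((-724 + (-1 + 0)*(-1232)) + 0) = 1/((-724 - 1*(-1232)) + 0) = 1/((-724 + 1232) + 0) = 1/(508 + 0) = 1/508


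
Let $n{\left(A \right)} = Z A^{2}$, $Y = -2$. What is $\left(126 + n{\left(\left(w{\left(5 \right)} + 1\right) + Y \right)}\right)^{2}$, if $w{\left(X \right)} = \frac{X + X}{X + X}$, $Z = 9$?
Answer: $15876$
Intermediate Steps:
$w{\left(X \right)} = 1$ ($w{\left(X \right)} = \frac{2 X}{2 X} = 2 X \frac{1}{2 X} = 1$)
$n{\left(A \right)} = 9 A^{2}$
$\left(126 + n{\left(\left(w{\left(5 \right)} + 1\right) + Y \right)}\right)^{2} = \left(126 + 9 \left(\left(1 + 1\right) - 2\right)^{2}\right)^{2} = \left(126 + 9 \left(2 - 2\right)^{2}\right)^{2} = \left(126 + 9 \cdot 0^{2}\right)^{2} = \left(126 + 9 \cdot 0\right)^{2} = \left(126 + 0\right)^{2} = 126^{2} = 15876$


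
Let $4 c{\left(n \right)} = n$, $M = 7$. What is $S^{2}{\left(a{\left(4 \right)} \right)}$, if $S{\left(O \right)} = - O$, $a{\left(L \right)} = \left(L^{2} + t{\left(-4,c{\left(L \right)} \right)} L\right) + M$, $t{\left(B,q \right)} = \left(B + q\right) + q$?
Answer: $225$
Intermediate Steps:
$c{\left(n \right)} = \frac{n}{4}$
$t{\left(B,q \right)} = B + 2 q$
$a{\left(L \right)} = 7 + L^{2} + L \left(-4 + \frac{L}{2}\right)$ ($a{\left(L \right)} = \left(L^{2} + \left(-4 + 2 \frac{L}{4}\right) L\right) + 7 = \left(L^{2} + \left(-4 + \frac{L}{2}\right) L\right) + 7 = \left(L^{2} + L \left(-4 + \frac{L}{2}\right)\right) + 7 = 7 + L^{2} + L \left(-4 + \frac{L}{2}\right)$)
$S^{2}{\left(a{\left(4 \right)} \right)} = \left(- (7 - 16 + \frac{3 \cdot 4^{2}}{2})\right)^{2} = \left(- (7 - 16 + \frac{3}{2} \cdot 16)\right)^{2} = \left(- (7 - 16 + 24)\right)^{2} = \left(\left(-1\right) 15\right)^{2} = \left(-15\right)^{2} = 225$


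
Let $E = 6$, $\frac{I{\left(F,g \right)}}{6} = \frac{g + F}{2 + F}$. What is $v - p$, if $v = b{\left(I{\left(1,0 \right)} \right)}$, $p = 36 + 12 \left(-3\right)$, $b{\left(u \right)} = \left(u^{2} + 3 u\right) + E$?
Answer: $16$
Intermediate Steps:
$I{\left(F,g \right)} = \frac{6 \left(F + g\right)}{2 + F}$ ($I{\left(F,g \right)} = 6 \frac{g + F}{2 + F} = 6 \frac{F + g}{2 + F} = \frac{6 \left(F + g\right)}{2 + F}$)
$b{\left(u \right)} = 6 + u^{2} + 3 u$ ($b{\left(u \right)} = \left(u^{2} + 3 u\right) + 6 = 6 + u^{2} + 3 u$)
$p = 0$ ($p = 36 - 36 = 0$)
$v = 16$ ($v = 6 + \left(\frac{6 \left(1 + 0\right)}{2 + 1}\right)^{2} + 3 \frac{6 \left(1 + 0\right)}{2 + 1} = 6 + \left(6 \cdot \frac{1}{3} \cdot 1\right)^{2} + 3 \cdot 6 \cdot \frac{1}{3} \cdot 1 = 6 + 2^{2} + 3 \cdot 2 = 6 + 4 + 6 = 16$)
$v - p = 16 - 0 = 16 + 0 = 16$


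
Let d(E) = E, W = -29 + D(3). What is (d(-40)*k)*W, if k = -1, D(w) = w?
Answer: -1040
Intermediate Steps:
W = -26 (W = -29 + 3 = -26)
(d(-40)*k)*W = -40*(-1)*(-26) = 40*(-26) = -1040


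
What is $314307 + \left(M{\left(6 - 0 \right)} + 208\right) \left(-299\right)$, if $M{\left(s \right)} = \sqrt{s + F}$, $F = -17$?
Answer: $252115 - 299 i \sqrt{11} \approx 2.5212 \cdot 10^{5} - 991.67 i$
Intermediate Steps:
$M{\left(s \right)} = \sqrt{-17 + s}$ ($M{\left(s \right)} = \sqrt{s - 17} = \sqrt{-17 + s}$)
$314307 + \left(M{\left(6 - 0 \right)} + 208\right) \left(-299\right) = 314307 + \left(\sqrt{-17 + \left(6 - 0\right)} + 208\right) \left(-299\right) = 314307 + \left(\sqrt{-17 + \left(6 + 0\right)} + 208\right) \left(-299\right) = 314307 + \left(\sqrt{-17 + 6} + 208\right) \left(-299\right) = 314307 + \left(\sqrt{-11} + 208\right) \left(-299\right) = 314307 + \left(i \sqrt{11} + 208\right) \left(-299\right) = 314307 + \left(208 + i \sqrt{11}\right) \left(-299\right) = 314307 - \left(62192 + 299 i \sqrt{11}\right) = 252115 - 299 i \sqrt{11}$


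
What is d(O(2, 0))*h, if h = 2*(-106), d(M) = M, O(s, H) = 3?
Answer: -636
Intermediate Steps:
h = -212
d(O(2, 0))*h = 3*(-212) = -636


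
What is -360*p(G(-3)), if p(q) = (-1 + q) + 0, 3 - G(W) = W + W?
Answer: -2880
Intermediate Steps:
G(W) = 3 - 2*W (G(W) = 3 - (W + W) = 3 - 2*W)
p(q) = -1 + q
-360*p(G(-3)) = -360*(-1 + (3 - 2*(-3))) = -360*(-1 + (3 + 6)) = -360*(-1 + 9) = -360*8 = -2880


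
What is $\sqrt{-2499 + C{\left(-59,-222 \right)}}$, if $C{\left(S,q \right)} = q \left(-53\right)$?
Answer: $\sqrt{9267} \approx 96.265$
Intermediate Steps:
$C{\left(S,q \right)} = - 53 q$
$\sqrt{-2499 + C{\left(-59,-222 \right)}} = \sqrt{-2499 - -11766} = \sqrt{-2499 + 11766} = \sqrt{9267}$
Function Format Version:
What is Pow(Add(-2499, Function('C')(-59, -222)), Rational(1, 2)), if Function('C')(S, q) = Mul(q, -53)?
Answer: Pow(9267, Rational(1, 2)) ≈ 96.265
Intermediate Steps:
Function('C')(S, q) = Mul(-53, q)
Pow(Add(-2499, Function('C')(-59, -222)), Rational(1, 2)) = Pow(Add(-2499, Mul(-53, -222)), Rational(1, 2)) = Pow(Add(-2499, 11766), Rational(1, 2)) = Pow(9267, Rational(1, 2))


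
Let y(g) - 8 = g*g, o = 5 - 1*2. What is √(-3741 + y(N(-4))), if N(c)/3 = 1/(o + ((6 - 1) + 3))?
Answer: 2*I*√112921/11 ≈ 61.098*I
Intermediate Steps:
o = 3 (o = 5 - 2 = 3)
N(c) = 3/11 (N(c) = 3/(3 + ((6 - 1) + 3)) = 3/(3 + (5 + 3)) = 3/(3 + 8) = 3/11)
y(g) = 8 + g² (y(g) = 8 + g*g = 8 + g²)
√(-3741 + y(N(-4))) = √(-3741 + (8 + (3/11)²)) = √(-3741 + (8 + 9/121)) = √(-3741 + 977/121) = √(-451684/121) = 2*I*√112921/11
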